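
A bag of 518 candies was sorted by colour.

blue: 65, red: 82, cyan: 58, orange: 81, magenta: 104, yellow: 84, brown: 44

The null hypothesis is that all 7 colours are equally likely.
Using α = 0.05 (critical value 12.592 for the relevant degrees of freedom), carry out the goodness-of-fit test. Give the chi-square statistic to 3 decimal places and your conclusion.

Under H₀ each category has probability 1/7, so each expected count is 518/7 = 74.
blue: (65 − 74)²/74 = 81/74 = 1.0946
red: (82 − 74)²/74 = 64/74 = 0.8649
cyan: (58 − 74)²/74 = 256/74 = 3.4595
orange: (81 − 74)²/74 = 49/74 = 0.6622
magenta: (104 − 74)²/74 = 900/74 = 12.1622
yellow: (84 − 74)²/74 = 100/74 = 1.3514
brown: (44 − 74)²/74 = 900/74 = 12.1622
Sum = 31.757
df = 6. Since 31.757 > 12.592, we reject H₀.

31.757; reject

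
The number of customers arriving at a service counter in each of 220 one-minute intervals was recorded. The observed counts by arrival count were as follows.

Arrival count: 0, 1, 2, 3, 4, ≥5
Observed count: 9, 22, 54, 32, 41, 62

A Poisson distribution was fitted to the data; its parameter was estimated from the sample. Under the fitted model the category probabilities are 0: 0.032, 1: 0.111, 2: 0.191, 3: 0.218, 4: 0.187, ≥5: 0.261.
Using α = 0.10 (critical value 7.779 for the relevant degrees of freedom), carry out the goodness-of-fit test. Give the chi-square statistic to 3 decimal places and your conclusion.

Expected counts E_i = n·p_i: 220×0.032 = 7.04, 220×0.111 = 24.42, 220×0.191 = 42.02, 220×0.218 = 47.96, 220×0.187 = 41.14, 220×0.261 = 57.42.
χ² = (9−7.04)²/7.04 + (22−24.42)²/24.42 + (54−42.02)²/42.02 + (32−47.96)²/47.96 + (41−41.14)²/41.14 + (62−57.42)²/57.42
   = 0.5457 + 0.2398 + 3.4155 + 5.3111 + 0.0005 + 0.3653
Sum = 9.878
df = 4. Since 9.878 > 7.779, we reject H₀.

9.878; reject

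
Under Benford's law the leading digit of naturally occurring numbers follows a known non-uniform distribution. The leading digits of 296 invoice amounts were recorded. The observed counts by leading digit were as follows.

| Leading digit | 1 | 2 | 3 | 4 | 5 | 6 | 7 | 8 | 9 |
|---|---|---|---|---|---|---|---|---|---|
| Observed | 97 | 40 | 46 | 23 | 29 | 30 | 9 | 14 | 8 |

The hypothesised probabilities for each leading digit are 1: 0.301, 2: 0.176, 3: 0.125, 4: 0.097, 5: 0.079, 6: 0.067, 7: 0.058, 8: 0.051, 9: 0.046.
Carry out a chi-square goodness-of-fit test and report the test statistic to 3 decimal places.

19.679

Expected counts E_i = n·p_i: 296×0.301 = 89.096, 296×0.176 = 52.096, 296×0.125 = 37, 296×0.097 = 28.712, 296×0.079 = 23.384, 296×0.067 = 19.832, 296×0.058 = 17.168, 296×0.051 = 15.096, 296×0.046 = 13.616.
cat         O        E   (O−E)²/E
1          97   89.096     0.7012
2          40   52.096     2.8085
3          46       37     2.1892
4          23   28.712     1.1364
5          29   23.384     1.3488
6          30   19.832     5.2132
7           9   17.168     3.8861
8          14   15.096     0.0796
9           8   13.616     2.3164
Sum = 19.679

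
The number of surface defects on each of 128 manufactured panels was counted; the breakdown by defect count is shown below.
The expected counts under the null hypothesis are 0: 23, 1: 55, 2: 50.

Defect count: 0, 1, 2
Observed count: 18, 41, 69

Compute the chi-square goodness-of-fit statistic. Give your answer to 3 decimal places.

11.871

cat         O        E   (O−E)²/E
0          18       23     1.0870
1          41       55     3.5636
2          69       50     7.2200
Sum = 11.871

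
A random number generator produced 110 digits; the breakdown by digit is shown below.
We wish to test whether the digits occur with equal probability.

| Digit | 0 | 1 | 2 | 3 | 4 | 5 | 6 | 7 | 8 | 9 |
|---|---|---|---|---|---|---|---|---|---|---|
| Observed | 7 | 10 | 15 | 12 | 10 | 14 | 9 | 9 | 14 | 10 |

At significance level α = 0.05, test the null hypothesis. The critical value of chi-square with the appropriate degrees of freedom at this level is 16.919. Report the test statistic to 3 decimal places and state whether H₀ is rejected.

5.636; do not reject

Expected count for each of the 10 categories: 110/10 = 11.
χ² = (7−11)²/11 + (10−11)²/11 + (15−11)²/11 + (12−11)²/11 + (10−11)²/11 + (14−11)²/11 + (9−11)²/11 + (9−11)²/11 + (14−11)²/11 + (10−11)²/11
   = 1.4545 + 0.0909 + 1.4545 + 0.0909 + 0.0909 + 0.8182 + 0.3636 + 0.3636 + 0.8182 + 0.0909
Sum = 5.636
df = 9. Since 5.636 < 16.919, we do not reject H₀.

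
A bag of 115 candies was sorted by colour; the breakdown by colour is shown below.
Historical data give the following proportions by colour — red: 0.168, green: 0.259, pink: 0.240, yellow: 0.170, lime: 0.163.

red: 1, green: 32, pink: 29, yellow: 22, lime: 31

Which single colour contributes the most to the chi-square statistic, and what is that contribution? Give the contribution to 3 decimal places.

Expected counts E_i = n·p_i: 115×0.168 = 19.32, 115×0.259 = 29.785, 115×0.240 = 27.6, 115×0.170 = 19.55, 115×0.163 = 18.745.
χ² = (1−19.32)²/19.32 + (32−29.785)²/29.785 + (29−27.6)²/27.6 + (22−19.55)²/19.55 + (31−18.745)²/18.745
   = 17.3718 + 0.1647 + 0.0710 + 0.3070 + 8.0120
The largest term is for red: 17.372.

red, 17.372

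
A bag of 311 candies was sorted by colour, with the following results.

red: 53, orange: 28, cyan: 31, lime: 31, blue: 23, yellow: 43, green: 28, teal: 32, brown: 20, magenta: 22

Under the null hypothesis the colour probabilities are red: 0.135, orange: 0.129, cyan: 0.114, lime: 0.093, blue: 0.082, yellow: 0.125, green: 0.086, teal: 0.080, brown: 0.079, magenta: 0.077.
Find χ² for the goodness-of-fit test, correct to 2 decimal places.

11.05

Expected counts E_i = n·p_i: 311×0.135 = 41.985, 311×0.129 = 40.119, 311×0.114 = 35.454, 311×0.093 = 28.923, 311×0.082 = 25.502, 311×0.125 = 38.875, 311×0.086 = 26.746, 311×0.080 = 24.88, 311×0.079 = 24.569, 311×0.077 = 23.947.
χ² = (53−41.985)²/41.985 + (28−40.119)²/40.119 + (31−35.454)²/35.454 + (31−28.923)²/28.923 + (23−25.502)²/25.502 + (43−38.875)²/38.875 + (28−26.746)²/26.746 + (32−24.88)²/24.88 + (20−24.569)²/24.569 + (22−23.947)²/23.947
   = 2.890 + 3.661 + 0.560 + 0.149 + 0.245 + 0.438 + 0.059 + 2.038 + 0.850 + 0.158
Sum = 11.05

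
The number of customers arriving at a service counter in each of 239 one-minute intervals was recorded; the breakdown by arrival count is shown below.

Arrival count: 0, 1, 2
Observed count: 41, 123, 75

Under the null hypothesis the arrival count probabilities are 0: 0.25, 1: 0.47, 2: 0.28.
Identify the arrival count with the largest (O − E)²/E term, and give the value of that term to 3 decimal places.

0, 5.884

Expected counts E_i = n·p_i: 239×0.25 = 59.75, 239×0.47 = 112.33, 239×0.28 = 66.92.
χ² = (41−59.75)²/59.75 + (123−112.33)²/112.33 + (75−66.92)²/66.92
   = 5.8839 + 1.0135 + 0.9756
The largest term is for 0: 5.884.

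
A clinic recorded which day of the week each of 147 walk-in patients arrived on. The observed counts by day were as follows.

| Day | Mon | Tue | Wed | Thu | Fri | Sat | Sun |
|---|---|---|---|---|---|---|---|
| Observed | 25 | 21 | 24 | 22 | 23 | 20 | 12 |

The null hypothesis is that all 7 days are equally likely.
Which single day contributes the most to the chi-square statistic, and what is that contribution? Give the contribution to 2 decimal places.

Sun, 3.86

Under H₀ each category has probability 1/7, so each expected count is 147/7 = 21.
cat         O        E   (O−E)²/E
Mon        25       21      0.762
Tue        21       21      0.000
Wed        24       21      0.429
Thu        22       21      0.048
Fri        23       21      0.190
Sat        20       21      0.048
Sun        12       21      3.857
The largest term is for Sun: 3.86.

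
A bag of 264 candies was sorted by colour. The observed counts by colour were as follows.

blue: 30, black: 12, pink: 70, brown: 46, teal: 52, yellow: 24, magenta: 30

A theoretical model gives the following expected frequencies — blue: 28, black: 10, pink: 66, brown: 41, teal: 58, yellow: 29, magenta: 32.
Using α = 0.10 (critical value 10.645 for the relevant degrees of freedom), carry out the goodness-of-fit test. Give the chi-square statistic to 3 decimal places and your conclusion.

blue: (30 − 28)²/28 = 4/28 = 0.1429
black: (12 − 10)²/10 = 4/10 = 0.4000
pink: (70 − 66)²/66 = 16/66 = 0.2424
brown: (46 − 41)²/41 = 25/41 = 0.6098
teal: (52 − 58)²/58 = 36/58 = 0.6207
yellow: (24 − 29)²/29 = 25/29 = 0.8621
magenta: (30 − 32)²/32 = 4/32 = 0.1250
Sum = 3.003
df = 6. Since 3.003 < 10.645, we do not reject H₀.

3.003; do not reject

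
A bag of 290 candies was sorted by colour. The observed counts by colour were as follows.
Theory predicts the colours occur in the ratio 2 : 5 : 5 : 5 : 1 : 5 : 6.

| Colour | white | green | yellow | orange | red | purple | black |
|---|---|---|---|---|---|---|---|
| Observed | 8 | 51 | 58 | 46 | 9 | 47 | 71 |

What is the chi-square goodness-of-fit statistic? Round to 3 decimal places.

Ratio total = 29. Expected counts: 290×2/29 = 20, 290×5/29 = 50, 290×5/29 = 50, 290×5/29 = 50, 290×1/29 = 10, 290×5/29 = 50, 290×6/29 = 60.
cat         O        E   (O−E)²/E
white       8       20     7.2000
green      51       50     0.0200
yellow     58       50     1.2800
orange     46       50     0.3200
red         9       10     0.1000
purple     47       50     0.1800
black      71       60     2.0167
Sum = 11.117

11.117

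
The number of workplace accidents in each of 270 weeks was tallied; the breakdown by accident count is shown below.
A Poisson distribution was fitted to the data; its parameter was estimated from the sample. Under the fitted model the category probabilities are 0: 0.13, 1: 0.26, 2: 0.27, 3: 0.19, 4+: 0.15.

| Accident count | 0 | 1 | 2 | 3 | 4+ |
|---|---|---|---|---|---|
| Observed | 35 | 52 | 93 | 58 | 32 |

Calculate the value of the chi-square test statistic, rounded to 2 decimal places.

12.92

Expected counts E_i = n·p_i: 270×0.13 = 35.1, 270×0.26 = 70.2, 270×0.27 = 72.9, 270×0.19 = 51.3, 270×0.15 = 40.5.
cat         O        E   (O−E)²/E
0          35     35.1      0.000
1          52     70.2      4.719
2          93     72.9      5.542
3          58     51.3      0.875
4+         32     40.5      1.784
Sum = 12.92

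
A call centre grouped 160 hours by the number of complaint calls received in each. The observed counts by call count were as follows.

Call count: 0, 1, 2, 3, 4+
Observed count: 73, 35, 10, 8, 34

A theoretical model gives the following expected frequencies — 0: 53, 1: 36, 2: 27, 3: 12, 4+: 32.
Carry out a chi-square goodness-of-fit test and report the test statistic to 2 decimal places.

χ² = (73−53)²/53 + (35−36)²/36 + (10−27)²/27 + (8−12)²/12 + (34−32)²/32
   = 7.547 + 0.028 + 10.704 + 1.333 + 0.125
Sum = 19.74

19.74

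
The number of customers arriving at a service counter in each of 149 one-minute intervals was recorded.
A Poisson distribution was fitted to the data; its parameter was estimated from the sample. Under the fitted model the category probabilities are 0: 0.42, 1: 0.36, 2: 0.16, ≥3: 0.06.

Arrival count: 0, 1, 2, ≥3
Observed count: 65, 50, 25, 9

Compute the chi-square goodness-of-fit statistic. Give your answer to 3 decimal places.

0.397

Expected counts E_i = n·p_i: 149×0.42 = 62.58, 149×0.36 = 53.64, 149×0.16 = 23.84, 149×0.06 = 8.94.
χ² = (65−62.58)²/62.58 + (50−53.64)²/53.64 + (25−23.84)²/23.84 + (9−8.94)²/8.94
   = 0.0936 + 0.2470 + 0.0564 + 0.0004
Sum = 0.397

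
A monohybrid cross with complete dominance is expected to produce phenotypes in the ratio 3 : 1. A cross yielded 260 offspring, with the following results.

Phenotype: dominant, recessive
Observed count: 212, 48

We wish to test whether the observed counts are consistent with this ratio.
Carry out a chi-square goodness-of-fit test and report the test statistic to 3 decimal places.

5.928

Ratio total = 4. Expected counts: 260×3/4 = 195, 260×1/4 = 65.
dominant: (212 − 195)²/195 = 289/195 = 1.4821
recessive: (48 − 65)²/65 = 289/65 = 4.4462
Sum = 5.928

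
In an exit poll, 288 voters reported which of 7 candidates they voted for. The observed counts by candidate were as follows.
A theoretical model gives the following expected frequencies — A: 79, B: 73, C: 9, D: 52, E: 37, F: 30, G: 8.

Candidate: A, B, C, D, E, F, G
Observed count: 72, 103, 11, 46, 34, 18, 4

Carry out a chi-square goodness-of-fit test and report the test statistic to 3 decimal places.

21.129

A: (72 − 79)²/79 = 49/79 = 0.6203
B: (103 − 73)²/73 = 900/73 = 12.3288
C: (11 − 9)²/9 = 4/9 = 0.4444
D: (46 − 52)²/52 = 36/52 = 0.6923
E: (34 − 37)²/37 = 9/37 = 0.2432
F: (18 − 30)²/30 = 144/30 = 4.8000
G: (4 − 8)²/8 = 16/8 = 2.0000
Sum = 21.129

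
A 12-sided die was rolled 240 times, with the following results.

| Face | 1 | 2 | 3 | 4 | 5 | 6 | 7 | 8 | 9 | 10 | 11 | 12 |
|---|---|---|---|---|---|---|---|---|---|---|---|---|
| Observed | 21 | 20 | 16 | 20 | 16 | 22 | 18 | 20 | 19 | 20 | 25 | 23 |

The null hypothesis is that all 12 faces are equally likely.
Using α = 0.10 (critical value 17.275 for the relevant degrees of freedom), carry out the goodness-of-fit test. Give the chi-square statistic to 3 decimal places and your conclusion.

3.800; do not reject

Expected count for each of the 12 categories: 240/12 = 20.
χ² = (21−20)²/20 + (20−20)²/20 + (16−20)²/20 + (20−20)²/20 + (16−20)²/20 + (22−20)²/20 + (18−20)²/20 + (20−20)²/20 + (19−20)²/20 + (20−20)²/20 + (25−20)²/20 + (23−20)²/20
   = 0.0500 + 0.0000 + 0.8000 + 0.0000 + 0.8000 + 0.2000 + 0.2000 + 0.0000 + 0.0500 + 0.0000 + 1.2500 + 0.4500
Sum = 3.800
df = 11. Since 3.800 < 17.275, we do not reject H₀.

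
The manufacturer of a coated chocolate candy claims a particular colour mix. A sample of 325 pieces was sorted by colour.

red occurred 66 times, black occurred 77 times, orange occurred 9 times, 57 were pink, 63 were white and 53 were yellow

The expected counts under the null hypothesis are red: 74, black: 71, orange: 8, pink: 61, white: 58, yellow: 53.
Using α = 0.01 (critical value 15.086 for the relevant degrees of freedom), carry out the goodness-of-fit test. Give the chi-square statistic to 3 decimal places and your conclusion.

red: (66 − 74)²/74 = 64/74 = 0.8649
black: (77 − 71)²/71 = 36/71 = 0.5070
orange: (9 − 8)²/8 = 1/8 = 0.1250
pink: (57 − 61)²/61 = 16/61 = 0.2623
white: (63 − 58)²/58 = 25/58 = 0.4310
yellow: (53 − 53)²/53 = 0/53 = 0.0000
Sum = 2.190
df = 5. Since 2.190 < 15.086, we do not reject H₀.

2.190; do not reject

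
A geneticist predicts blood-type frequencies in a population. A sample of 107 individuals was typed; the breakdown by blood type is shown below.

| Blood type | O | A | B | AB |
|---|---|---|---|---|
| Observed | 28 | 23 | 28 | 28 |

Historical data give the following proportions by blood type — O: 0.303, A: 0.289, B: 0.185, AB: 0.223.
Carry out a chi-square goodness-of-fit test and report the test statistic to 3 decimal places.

6.752

Expected counts E_i = n·p_i: 107×0.303 = 32.421, 107×0.289 = 30.923, 107×0.185 = 19.795, 107×0.223 = 23.861.
χ² = (28−32.421)²/32.421 + (23−30.923)²/30.923 + (28−19.795)²/19.795 + (28−23.861)²/23.861
   = 0.6029 + 2.0300 + 3.4010 + 0.7180
Sum = 6.752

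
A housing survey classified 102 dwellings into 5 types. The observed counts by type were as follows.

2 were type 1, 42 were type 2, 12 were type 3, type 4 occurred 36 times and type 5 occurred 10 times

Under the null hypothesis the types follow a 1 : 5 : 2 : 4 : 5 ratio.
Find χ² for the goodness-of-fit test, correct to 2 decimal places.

26.80

Ratio total = 17. Expected counts: 102×1/17 = 6, 102×5/17 = 30, 102×2/17 = 12, 102×4/17 = 24, 102×5/17 = 30.
χ² = (2−6)²/6 + (42−30)²/30 + (12−12)²/12 + (36−24)²/24 + (10−30)²/30
   = 2.667 + 4.800 + 0.000 + 6.000 + 13.333
Sum = 26.80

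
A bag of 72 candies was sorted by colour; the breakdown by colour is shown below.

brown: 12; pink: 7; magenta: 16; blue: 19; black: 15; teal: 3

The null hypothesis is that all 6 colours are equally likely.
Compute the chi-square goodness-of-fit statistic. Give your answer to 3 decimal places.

15.000

Under H₀ each category has probability 1/6, so each expected count is 72/6 = 12.
brown: (12 − 12)²/12 = 0/12 = 0.0000
pink: (7 − 12)²/12 = 25/12 = 2.0833
magenta: (16 − 12)²/12 = 16/12 = 1.3333
blue: (19 − 12)²/12 = 49/12 = 4.0833
black: (15 − 12)²/12 = 9/12 = 0.7500
teal: (3 − 12)²/12 = 81/12 = 6.7500
Sum = 15.000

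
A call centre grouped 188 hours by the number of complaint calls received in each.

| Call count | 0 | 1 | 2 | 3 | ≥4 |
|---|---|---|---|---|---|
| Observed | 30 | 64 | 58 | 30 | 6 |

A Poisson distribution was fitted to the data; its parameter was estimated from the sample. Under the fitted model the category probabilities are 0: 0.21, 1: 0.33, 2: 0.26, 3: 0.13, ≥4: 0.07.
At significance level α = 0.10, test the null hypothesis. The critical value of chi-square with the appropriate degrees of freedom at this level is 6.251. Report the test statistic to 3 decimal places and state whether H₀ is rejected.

Expected counts E_i = n·p_i: 188×0.21 = 39.48, 188×0.33 = 62.04, 188×0.26 = 48.88, 188×0.13 = 24.44, 188×0.07 = 13.16.
χ² = (30−39.48)²/39.48 + (64−62.04)²/62.04 + (58−48.88)²/48.88 + (30−24.44)²/24.44 + (6−13.16)²/13.16
   = 2.2764 + 0.0619 + 1.7016 + 1.2649 + 3.8956
Sum = 9.200
df = 3. Since 9.200 > 6.251, we reject H₀.

9.200; reject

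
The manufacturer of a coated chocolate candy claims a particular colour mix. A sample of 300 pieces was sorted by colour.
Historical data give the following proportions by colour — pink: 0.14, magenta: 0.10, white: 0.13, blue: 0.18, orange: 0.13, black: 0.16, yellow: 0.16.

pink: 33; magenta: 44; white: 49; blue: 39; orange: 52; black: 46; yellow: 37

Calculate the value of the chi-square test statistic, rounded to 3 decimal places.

Expected counts E_i = n·p_i: 300×0.14 = 42, 300×0.10 = 30, 300×0.13 = 39, 300×0.18 = 54, 300×0.13 = 39, 300×0.16 = 48, 300×0.16 = 48.
pink: (33 − 42)²/42 = 81/42 = 1.9286
magenta: (44 − 30)²/30 = 196/30 = 6.5333
white: (49 − 39)²/39 = 100/39 = 2.5641
blue: (39 − 54)²/54 = 225/54 = 4.1667
orange: (52 − 39)²/39 = 169/39 = 4.3333
black: (46 − 48)²/48 = 4/48 = 0.0833
yellow: (37 − 48)²/48 = 121/48 = 2.5208
Sum = 22.130

22.130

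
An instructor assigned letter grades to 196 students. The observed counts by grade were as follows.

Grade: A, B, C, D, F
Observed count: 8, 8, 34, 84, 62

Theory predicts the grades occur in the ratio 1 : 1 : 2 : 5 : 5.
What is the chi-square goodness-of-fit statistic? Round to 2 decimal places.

Ratio total = 14. Expected counts: 196×1/14 = 14, 196×1/14 = 14, 196×2/14 = 28, 196×5/14 = 70, 196×5/14 = 70.
χ² = (8−14)²/14 + (8−14)²/14 + (34−28)²/28 + (84−70)²/70 + (62−70)²/70
   = 2.571 + 2.571 + 1.286 + 2.800 + 0.914
Sum = 10.14

10.14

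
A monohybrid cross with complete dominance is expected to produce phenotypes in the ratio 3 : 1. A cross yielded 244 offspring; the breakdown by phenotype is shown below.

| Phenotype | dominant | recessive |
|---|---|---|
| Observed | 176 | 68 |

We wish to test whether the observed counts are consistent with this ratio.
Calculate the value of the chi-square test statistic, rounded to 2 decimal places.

Ratio total = 4. Expected counts: 244×3/4 = 183, 244×1/4 = 61.
cat            O        E   (O−E)²/E
dominant     176      183      0.268
recessive     68       61      0.803
Sum = 1.07

1.07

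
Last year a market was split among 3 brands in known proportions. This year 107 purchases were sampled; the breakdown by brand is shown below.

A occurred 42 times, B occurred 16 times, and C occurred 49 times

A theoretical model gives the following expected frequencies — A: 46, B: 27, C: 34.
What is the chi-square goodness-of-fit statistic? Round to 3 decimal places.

cat         O        E   (O−E)²/E
A          42       46     0.3478
B          16       27     4.4815
C          49       34     6.6176
Sum = 11.447

11.447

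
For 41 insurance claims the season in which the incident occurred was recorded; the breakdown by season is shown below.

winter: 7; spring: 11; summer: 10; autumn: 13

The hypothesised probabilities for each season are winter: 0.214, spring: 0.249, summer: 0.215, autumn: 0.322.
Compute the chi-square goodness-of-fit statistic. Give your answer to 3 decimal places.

0.582

Expected counts E_i = n·p_i: 41×0.214 = 8.774, 41×0.249 = 10.209, 41×0.215 = 8.815, 41×0.322 = 13.202.
winter: (7 − 8.774)²/8.774 = 3.147076/8.774 = 0.3587
spring: (11 − 10.209)²/10.209 = 0.625681/10.209 = 0.0613
summer: (10 − 8.815)²/8.815 = 1.404225/8.815 = 0.1593
autumn: (13 − 13.202)²/13.202 = 0.040804/13.202 = 0.0031
Sum = 0.582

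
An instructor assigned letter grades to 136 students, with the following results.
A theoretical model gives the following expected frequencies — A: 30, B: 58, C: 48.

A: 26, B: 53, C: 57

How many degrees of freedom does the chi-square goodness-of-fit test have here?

There are k = 3 categories and no parameters were estimated from the data, so df = 3 − 1 = 2.

2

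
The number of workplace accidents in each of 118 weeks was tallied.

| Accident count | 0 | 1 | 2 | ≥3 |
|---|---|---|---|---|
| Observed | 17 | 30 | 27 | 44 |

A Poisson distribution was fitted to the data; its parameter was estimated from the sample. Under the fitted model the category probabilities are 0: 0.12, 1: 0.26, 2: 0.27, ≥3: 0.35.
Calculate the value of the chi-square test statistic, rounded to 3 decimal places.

Expected counts E_i = n·p_i: 118×0.12 = 14.16, 118×0.26 = 30.68, 118×0.27 = 31.86, 118×0.35 = 41.3.
cat         O        E   (O−E)²/E
0          17    14.16     0.5696
1          30    30.68     0.0151
2          27    31.86     0.7414
≥3         44     41.3     0.1765
Sum = 1.503

1.503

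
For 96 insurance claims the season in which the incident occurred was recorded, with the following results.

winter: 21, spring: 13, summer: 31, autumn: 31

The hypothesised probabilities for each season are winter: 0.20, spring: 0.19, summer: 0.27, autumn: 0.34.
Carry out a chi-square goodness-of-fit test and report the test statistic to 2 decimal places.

2.75

Expected counts E_i = n·p_i: 96×0.20 = 19.2, 96×0.19 = 18.24, 96×0.27 = 25.92, 96×0.34 = 32.64.
χ² = (21−19.2)²/19.2 + (13−18.24)²/18.24 + (31−25.92)²/25.92 + (31−32.64)²/32.64
   = 0.169 + 1.505 + 0.996 + 0.082
Sum = 2.75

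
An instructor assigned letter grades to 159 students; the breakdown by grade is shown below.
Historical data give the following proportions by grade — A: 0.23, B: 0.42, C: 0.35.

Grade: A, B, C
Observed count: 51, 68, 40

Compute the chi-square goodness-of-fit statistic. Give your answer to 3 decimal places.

Expected counts E_i = n·p_i: 159×0.23 = 36.57, 159×0.42 = 66.78, 159×0.35 = 55.65.
A: (51 − 36.57)²/36.57 = 208.2249/36.57 = 5.6939
B: (68 − 66.78)²/66.78 = 1.4884/66.78 = 0.0223
C: (40 − 55.65)²/55.65 = 244.9225/55.65 = 4.4011
Sum = 10.117

10.117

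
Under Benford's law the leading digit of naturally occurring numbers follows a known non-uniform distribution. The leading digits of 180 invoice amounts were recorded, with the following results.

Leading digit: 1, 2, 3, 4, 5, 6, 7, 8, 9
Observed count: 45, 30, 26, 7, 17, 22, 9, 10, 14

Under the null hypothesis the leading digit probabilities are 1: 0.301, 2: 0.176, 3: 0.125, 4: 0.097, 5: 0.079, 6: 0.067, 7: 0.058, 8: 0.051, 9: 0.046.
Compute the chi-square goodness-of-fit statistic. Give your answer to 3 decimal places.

Expected counts E_i = n·p_i: 180×0.301 = 54.18, 180×0.176 = 31.68, 180×0.125 = 22.5, 180×0.097 = 17.46, 180×0.079 = 14.22, 180×0.067 = 12.06, 180×0.058 = 10.44, 180×0.051 = 9.18, 180×0.046 = 8.28.
χ² = (45−54.18)²/54.18 + (30−31.68)²/31.68 + (26−22.5)²/22.5 + (7−17.46)²/17.46 + (17−14.22)²/14.22 + (22−12.06)²/12.06 + (9−10.44)²/10.44 + (10−9.18)²/9.18 + (14−8.28)²/8.28
   = 1.5554 + 0.0891 + 0.5444 + 6.2664 + 0.5435 + 8.1927 + 0.1986 + 0.0732 + 3.9515
Sum = 21.415

21.415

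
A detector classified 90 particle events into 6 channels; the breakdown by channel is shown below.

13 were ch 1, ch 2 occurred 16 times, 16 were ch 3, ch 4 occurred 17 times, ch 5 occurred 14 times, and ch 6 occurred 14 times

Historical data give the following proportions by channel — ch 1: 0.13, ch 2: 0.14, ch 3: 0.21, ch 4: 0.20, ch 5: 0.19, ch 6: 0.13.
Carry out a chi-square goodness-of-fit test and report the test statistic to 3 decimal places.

2.577

Expected counts E_i = n·p_i: 90×0.13 = 11.7, 90×0.14 = 12.6, 90×0.21 = 18.9, 90×0.20 = 18, 90×0.19 = 17.1, 90×0.13 = 11.7.
cat         O        E   (O−E)²/E
ch 1       13     11.7     0.1444
ch 2       16     12.6     0.9175
ch 3       16     18.9     0.4450
ch 4       17       18     0.0556
ch 5       14     17.1     0.5620
ch 6       14     11.7     0.4521
Sum = 2.577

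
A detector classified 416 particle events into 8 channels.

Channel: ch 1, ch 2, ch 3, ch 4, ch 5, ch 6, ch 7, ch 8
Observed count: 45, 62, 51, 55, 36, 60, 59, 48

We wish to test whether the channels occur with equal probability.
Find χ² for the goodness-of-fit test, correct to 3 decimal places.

Under H₀ each category has probability 1/8, so each expected count is 416/8 = 52.
cat         O        E   (O−E)²/E
ch 1       45       52     0.9423
ch 2       62       52     1.9231
ch 3       51       52     0.0192
ch 4       55       52     0.1731
ch 5       36       52     4.9231
ch 6       60       52     1.2308
ch 7       59       52     0.9423
ch 8       48       52     0.3077
Sum = 10.462

10.462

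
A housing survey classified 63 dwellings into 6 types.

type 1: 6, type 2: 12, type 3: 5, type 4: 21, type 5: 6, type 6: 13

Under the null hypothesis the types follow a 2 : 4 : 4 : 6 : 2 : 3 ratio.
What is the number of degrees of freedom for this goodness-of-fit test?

There are k = 6 categories and no parameters were estimated from the data, so df = 6 − 1 = 5.

5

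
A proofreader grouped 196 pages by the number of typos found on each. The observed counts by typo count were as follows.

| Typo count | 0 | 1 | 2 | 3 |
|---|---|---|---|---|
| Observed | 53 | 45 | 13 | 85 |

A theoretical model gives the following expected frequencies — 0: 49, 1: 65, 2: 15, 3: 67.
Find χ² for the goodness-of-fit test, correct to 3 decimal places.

11.583

χ² = (53−49)²/49 + (45−65)²/65 + (13−15)²/15 + (85−67)²/67
   = 0.3265 + 6.1538 + 0.2667 + 4.8358
Sum = 11.583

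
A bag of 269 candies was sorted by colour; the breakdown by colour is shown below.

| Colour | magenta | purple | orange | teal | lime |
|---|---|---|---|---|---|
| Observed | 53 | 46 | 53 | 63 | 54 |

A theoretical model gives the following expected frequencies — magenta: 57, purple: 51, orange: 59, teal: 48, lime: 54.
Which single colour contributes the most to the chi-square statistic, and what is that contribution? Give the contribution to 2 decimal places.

χ² = (53−57)²/57 + (46−51)²/51 + (53−59)²/59 + (63−48)²/48 + (54−54)²/54
   = 0.281 + 0.490 + 0.610 + 4.688 + 0.000
The largest term is for teal: 4.69.

teal, 4.69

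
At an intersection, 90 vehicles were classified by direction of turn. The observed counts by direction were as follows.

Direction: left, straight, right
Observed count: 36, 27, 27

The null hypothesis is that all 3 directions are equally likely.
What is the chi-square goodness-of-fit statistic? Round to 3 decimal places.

1.800

Expected count for each of the 3 categories: 90/3 = 30.
cat           O        E   (O−E)²/E
left         36       30     1.2000
straight     27       30     0.3000
right        27       30     0.3000
Sum = 1.800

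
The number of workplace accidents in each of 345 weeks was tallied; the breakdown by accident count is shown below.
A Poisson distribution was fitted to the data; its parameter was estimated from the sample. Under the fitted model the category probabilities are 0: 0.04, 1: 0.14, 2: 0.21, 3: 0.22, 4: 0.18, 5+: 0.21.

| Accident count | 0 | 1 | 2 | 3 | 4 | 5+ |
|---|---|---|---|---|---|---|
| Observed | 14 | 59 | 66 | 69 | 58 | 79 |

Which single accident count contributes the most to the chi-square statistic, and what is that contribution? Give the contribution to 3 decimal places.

1, 2.370

Expected counts E_i = n·p_i: 345×0.04 = 13.8, 345×0.14 = 48.3, 345×0.21 = 72.45, 345×0.22 = 75.9, 345×0.18 = 62.1, 345×0.21 = 72.45.
0: (14 − 13.8)²/13.8 = 0.04/13.8 = 0.0029
1: (59 − 48.3)²/48.3 = 114.49/48.3 = 2.3704
2: (66 − 72.45)²/72.45 = 41.6025/72.45 = 0.5742
3: (69 − 75.9)²/75.9 = 47.61/75.9 = 0.6273
4: (58 − 62.1)²/62.1 = 16.81/62.1 = 0.2707
5+: (79 − 72.45)²/72.45 = 42.9025/72.45 = 0.5922
The largest term is for 1: 2.370.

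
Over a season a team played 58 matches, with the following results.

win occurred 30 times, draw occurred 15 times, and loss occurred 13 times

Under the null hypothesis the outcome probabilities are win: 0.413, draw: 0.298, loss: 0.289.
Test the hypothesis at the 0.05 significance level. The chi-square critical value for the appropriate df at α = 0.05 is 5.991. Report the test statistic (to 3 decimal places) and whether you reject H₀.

2.672; do not reject

Expected counts E_i = n·p_i: 58×0.413 = 23.954, 58×0.298 = 17.284, 58×0.289 = 16.762.
χ² = (30−23.954)²/23.954 + (15−17.284)²/17.284 + (13−16.762)²/16.762
   = 1.5260 + 0.3018 + 0.8443
Sum = 2.672
df = 2. Since 2.672 < 5.991, we do not reject H₀.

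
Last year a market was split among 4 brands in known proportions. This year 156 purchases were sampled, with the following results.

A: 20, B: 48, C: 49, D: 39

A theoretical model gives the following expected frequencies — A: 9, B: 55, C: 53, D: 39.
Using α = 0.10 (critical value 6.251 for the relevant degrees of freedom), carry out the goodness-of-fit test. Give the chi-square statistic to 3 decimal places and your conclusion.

14.637; reject

χ² = (20−9)²/9 + (48−55)²/55 + (49−53)²/53 + (39−39)²/39
   = 13.4444 + 0.8909 + 0.3019 + 0.0000
Sum = 14.637
df = 3. Since 14.637 > 6.251, we reject H₀.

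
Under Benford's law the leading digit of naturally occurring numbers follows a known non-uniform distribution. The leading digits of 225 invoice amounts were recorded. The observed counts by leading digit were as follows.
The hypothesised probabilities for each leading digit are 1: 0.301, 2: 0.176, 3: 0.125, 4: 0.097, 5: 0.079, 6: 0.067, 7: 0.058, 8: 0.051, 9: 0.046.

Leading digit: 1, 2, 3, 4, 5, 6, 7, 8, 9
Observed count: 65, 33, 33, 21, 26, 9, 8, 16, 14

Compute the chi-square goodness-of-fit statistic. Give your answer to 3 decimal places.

13.366

Expected counts E_i = n·p_i: 225×0.301 = 67.725, 225×0.176 = 39.6, 225×0.125 = 28.125, 225×0.097 = 21.825, 225×0.079 = 17.775, 225×0.067 = 15.075, 225×0.058 = 13.05, 225×0.051 = 11.475, 225×0.046 = 10.35.
cat         O        E   (O−E)²/E
1          65   67.725     0.1096
2          33     39.6     1.1000
3          33   28.125     0.8450
4          21   21.825     0.0312
5          26   17.775     3.8059
6           9   15.075     2.4481
7           8    13.05     1.9542
8          16   11.475     1.7844
9          14    10.35     1.2872
Sum = 13.366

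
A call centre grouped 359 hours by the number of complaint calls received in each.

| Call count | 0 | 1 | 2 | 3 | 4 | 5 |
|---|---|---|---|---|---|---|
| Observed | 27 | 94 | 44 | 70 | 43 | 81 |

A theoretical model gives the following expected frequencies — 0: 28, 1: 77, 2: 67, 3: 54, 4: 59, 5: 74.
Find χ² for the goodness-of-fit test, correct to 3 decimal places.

21.426

cat         O        E   (O−E)²/E
0          27       28     0.0357
1          94       77     3.7532
2          44       67     7.8955
3          70       54     4.7407
4          43       59     4.3390
5          81       74     0.6622
Sum = 21.426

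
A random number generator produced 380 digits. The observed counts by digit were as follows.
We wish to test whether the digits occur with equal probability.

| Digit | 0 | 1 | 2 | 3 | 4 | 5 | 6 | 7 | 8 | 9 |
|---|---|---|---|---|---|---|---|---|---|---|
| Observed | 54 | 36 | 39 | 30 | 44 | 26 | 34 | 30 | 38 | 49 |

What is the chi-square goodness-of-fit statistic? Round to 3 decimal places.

Under H₀ each category has probability 1/10, so each expected count is 380/10 = 38.
cat         O        E   (O−E)²/E
0          54       38     6.7368
1          36       38     0.1053
2          39       38     0.0263
3          30       38     1.6842
4          44       38     0.9474
5          26       38     3.7895
6          34       38     0.4211
7          30       38     1.6842
8          38       38     0.0000
9          49       38     3.1842
Sum = 18.579

18.579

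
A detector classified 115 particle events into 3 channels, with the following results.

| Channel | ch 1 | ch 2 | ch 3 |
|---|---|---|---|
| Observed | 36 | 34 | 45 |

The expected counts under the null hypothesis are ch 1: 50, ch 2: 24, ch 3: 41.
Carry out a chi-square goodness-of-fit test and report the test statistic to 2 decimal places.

cat         O        E   (O−E)²/E
ch 1       36       50      3.920
ch 2       34       24      4.167
ch 3       45       41      0.390
Sum = 8.48

8.48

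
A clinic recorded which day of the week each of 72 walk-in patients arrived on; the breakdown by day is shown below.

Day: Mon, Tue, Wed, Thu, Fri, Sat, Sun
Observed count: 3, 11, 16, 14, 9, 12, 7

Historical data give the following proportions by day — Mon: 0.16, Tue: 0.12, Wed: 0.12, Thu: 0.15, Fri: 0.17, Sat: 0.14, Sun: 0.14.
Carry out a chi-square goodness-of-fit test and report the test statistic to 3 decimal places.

16.328

Expected counts E_i = n·p_i: 72×0.16 = 11.52, 72×0.12 = 8.64, 72×0.12 = 8.64, 72×0.15 = 10.8, 72×0.17 = 12.24, 72×0.14 = 10.08, 72×0.14 = 10.08.
Mon: (3 − 11.52)²/11.52 = 72.5904/11.52 = 6.3013
Tue: (11 − 8.64)²/8.64 = 5.5696/8.64 = 0.6446
Wed: (16 − 8.64)²/8.64 = 54.1696/8.64 = 6.2696
Thu: (14 − 10.8)²/10.8 = 10.24/10.8 = 0.9481
Fri: (9 − 12.24)²/12.24 = 10.4976/12.24 = 0.8576
Sat: (12 − 10.08)²/10.08 = 3.6864/10.08 = 0.3657
Sun: (7 − 10.08)²/10.08 = 9.4864/10.08 = 0.9411
Sum = 16.328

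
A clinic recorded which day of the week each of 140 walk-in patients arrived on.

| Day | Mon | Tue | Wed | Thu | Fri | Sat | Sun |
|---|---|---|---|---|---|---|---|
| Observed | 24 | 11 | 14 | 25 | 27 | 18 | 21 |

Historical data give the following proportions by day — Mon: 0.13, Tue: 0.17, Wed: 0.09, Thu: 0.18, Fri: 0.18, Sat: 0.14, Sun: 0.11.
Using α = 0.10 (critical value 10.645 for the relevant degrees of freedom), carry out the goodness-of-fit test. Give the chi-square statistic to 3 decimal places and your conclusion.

Expected counts E_i = n·p_i: 140×0.13 = 18.2, 140×0.17 = 23.8, 140×0.09 = 12.6, 140×0.18 = 25.2, 140×0.18 = 25.2, 140×0.14 = 19.6, 140×0.11 = 15.4.
χ² = (24−18.2)²/18.2 + (11−23.8)²/23.8 + (14−12.6)²/12.6 + (25−25.2)²/25.2 + (27−25.2)²/25.2 + (18−19.6)²/19.6 + (21−15.4)²/15.4
   = 1.8484 + 6.8840 + 0.1556 + 0.0016 + 0.1286 + 0.1306 + 2.0364
Sum = 11.185
df = 6. Since 11.185 > 10.645, we reject H₀.

11.185; reject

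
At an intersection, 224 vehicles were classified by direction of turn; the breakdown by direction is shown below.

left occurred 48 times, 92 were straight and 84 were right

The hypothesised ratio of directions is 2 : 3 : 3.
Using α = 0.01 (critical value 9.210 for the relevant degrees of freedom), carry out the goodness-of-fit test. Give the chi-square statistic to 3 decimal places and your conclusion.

Ratio total = 8. Expected counts: 224×2/8 = 56, 224×3/8 = 84, 224×3/8 = 84.
χ² = (48−56)²/56 + (92−84)²/84 + (84−84)²/84
   = 1.1429 + 0.7619 + 0.0000
Sum = 1.905
df = 2. Since 1.905 < 9.210, we do not reject H₀.

1.905; do not reject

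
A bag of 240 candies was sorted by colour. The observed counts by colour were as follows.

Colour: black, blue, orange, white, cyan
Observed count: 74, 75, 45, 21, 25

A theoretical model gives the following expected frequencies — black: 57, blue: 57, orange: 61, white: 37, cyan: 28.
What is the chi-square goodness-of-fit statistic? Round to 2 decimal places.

22.19

χ² = (74−57)²/57 + (75−57)²/57 + (45−61)²/61 + (21−37)²/37 + (25−28)²/28
   = 5.070 + 5.684 + 4.197 + 6.919 + 0.321
Sum = 22.19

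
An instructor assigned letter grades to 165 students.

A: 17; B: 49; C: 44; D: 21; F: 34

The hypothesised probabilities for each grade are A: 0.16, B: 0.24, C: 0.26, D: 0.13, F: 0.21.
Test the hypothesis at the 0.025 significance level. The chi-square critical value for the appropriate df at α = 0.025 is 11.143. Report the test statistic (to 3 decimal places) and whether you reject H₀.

Expected counts E_i = n·p_i: 165×0.16 = 26.4, 165×0.24 = 39.6, 165×0.26 = 42.9, 165×0.13 = 21.45, 165×0.21 = 34.65.
A: (17 − 26.4)²/26.4 = 88.36/26.4 = 3.3470
B: (49 − 39.6)²/39.6 = 88.36/39.6 = 2.2313
C: (44 − 42.9)²/42.9 = 1.21/42.9 = 0.0282
D: (21 − 21.45)²/21.45 = 0.2025/21.45 = 0.0094
F: (34 − 34.65)²/34.65 = 0.4225/34.65 = 0.0122
Sum = 5.628
df = 4. Since 5.628 < 11.143, we do not reject H₀.

5.628; do not reject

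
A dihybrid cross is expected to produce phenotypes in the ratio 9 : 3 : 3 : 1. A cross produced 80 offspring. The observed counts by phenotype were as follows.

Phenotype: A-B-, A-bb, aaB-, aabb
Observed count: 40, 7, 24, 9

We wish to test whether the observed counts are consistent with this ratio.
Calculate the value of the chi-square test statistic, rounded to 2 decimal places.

Ratio total = 16. Expected counts: 80×9/16 = 45, 80×3/16 = 15, 80×3/16 = 15, 80×1/16 = 5.
cat         O        E   (O−E)²/E
A-B-       40       45      0.556
A-bb        7       15      4.267
aaB-       24       15      5.400
aabb        9        5      3.200
Sum = 13.42

13.42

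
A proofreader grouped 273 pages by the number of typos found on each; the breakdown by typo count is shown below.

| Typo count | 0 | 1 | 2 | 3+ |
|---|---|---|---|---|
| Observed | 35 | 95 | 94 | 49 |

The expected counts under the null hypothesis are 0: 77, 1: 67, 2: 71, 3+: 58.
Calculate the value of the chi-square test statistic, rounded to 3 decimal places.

43.458

χ² = (35−77)²/77 + (95−67)²/67 + (94−71)²/71 + (49−58)²/58
   = 22.9091 + 11.7015 + 7.4507 + 1.3966
Sum = 43.458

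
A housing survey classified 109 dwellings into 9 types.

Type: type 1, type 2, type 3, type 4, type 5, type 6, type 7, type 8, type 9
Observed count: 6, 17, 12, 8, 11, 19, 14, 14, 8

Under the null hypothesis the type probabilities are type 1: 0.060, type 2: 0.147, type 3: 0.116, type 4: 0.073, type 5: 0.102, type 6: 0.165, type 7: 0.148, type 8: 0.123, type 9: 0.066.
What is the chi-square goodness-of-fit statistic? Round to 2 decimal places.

Expected counts E_i = n·p_i: 109×0.060 = 6.54, 109×0.147 = 16.023, 109×0.116 = 12.644, 109×0.073 = 7.957, 109×0.102 = 11.118, 109×0.165 = 17.985, 109×0.148 = 16.132, 109×0.123 = 13.407, 109×0.066 = 7.194.
cat         O        E   (O−E)²/E
type 1      6     6.54      0.045
type 2     17   16.023      0.060
type 3     12   12.644      0.033
type 4      8    7.957      0.000
type 5     11   11.118      0.001
type 6     19   17.985      0.057
type 7     14   16.132      0.282
type 8     14   13.407      0.026
type 9      8    7.194      0.090
Sum = 0.59

0.59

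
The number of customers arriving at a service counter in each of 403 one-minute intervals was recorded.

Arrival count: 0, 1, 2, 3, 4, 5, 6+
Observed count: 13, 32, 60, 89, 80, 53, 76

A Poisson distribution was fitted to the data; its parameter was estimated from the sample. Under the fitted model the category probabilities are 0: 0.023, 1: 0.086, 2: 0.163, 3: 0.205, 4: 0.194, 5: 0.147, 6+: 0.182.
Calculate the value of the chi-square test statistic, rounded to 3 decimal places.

Expected counts E_i = n·p_i: 403×0.023 = 9.269, 403×0.086 = 34.658, 403×0.163 = 65.689, 403×0.205 = 82.615, 403×0.194 = 78.182, 403×0.147 = 59.241, 403×0.182 = 73.346.
0: (13 − 9.269)²/9.269 = 13.920361/9.269 = 1.5018
1: (32 − 34.658)²/34.658 = 7.064964/34.658 = 0.2038
2: (60 − 65.689)²/65.689 = 32.364721/65.689 = 0.4927
3: (89 − 82.615)²/82.615 = 40.768225/82.615 = 0.4935
4: (80 − 78.182)²/78.182 = 3.305124/78.182 = 0.0423
5: (53 − 59.241)²/59.241 = 38.950081/59.241 = 0.6575
6+: (76 − 73.346)²/73.346 = 7.043716/73.346 = 0.0960
Sum = 3.488

3.488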